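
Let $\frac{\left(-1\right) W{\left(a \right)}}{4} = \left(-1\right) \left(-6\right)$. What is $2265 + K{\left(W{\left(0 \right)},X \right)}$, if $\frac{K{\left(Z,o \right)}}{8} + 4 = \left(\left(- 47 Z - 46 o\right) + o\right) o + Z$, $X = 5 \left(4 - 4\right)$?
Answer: $2041$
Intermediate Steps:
$W{\left(a \right)} = -24$ ($W{\left(a \right)} = - 4 \left(\left(-1\right) \left(-6\right)\right) = \left(-4\right) 6 = -24$)
$X = 0$ ($X = 5 \cdot 0 = 0$)
$K{\left(Z,o \right)} = -32 + 8 Z + 8 o \left(- 47 Z - 45 o\right)$ ($K{\left(Z,o \right)} = -32 + 8 \left(\left(\left(- 47 Z - 46 o\right) + o\right) o + Z\right) = -32 + 8 \left(\left(- 47 Z - 45 o\right) o + Z\right) = -32 + 8 \left(o \left(- 47 Z - 45 o\right) + Z\right) = -32 + 8 \left(Z + o \left(- 47 Z - 45 o\right)\right) = -32 + \left(8 Z + 8 o \left(- 47 Z - 45 o\right)\right) = -32 + 8 Z + 8 o \left(- 47 Z - 45 o\right)$)
$2265 + K{\left(W{\left(0 \right)},X \right)} = 2265 - \left(224 + 0 + 0\right) = 2265 - 224 = 2041$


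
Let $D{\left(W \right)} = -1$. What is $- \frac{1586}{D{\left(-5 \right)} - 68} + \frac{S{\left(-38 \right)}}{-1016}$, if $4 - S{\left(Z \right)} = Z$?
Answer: $\frac{804239}{35052} \approx 22.944$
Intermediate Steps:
$S{\left(Z \right)} = 4 - Z$
$- \frac{1586}{D{\left(-5 \right)} - 68} + \frac{S{\left(-38 \right)}}{-1016} = - \frac{1586}{-1 - 68} + \frac{4 - -38}{-1016} = - \frac{1586}{-1 - 68} + \left(4 + 38\right) \left(- \frac{1}{1016}\right) = - \frac{1586}{-69} + 42 \left(- \frac{1}{1016}\right) = \left(-1586\right) \left(- \frac{1}{69}\right) - \frac{21}{508} = \frac{1586}{69} - \frac{21}{508} = \frac{804239}{35052}$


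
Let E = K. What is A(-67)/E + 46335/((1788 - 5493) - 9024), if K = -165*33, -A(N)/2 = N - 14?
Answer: -9420599/2567015 ≈ -3.6699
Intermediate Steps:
A(N) = 28 - 2*N (A(N) = -2*(N - 14) = -2*(-14 + N) = 28 - 2*N)
K = -5445
E = -5445
A(-67)/E + 46335/((1788 - 5493) - 9024) = (28 - 2*(-67))/(-5445) + 46335/((1788 - 5493) - 9024) = (28 + 134)*(-1/5445) + 46335/(-3705 - 9024) = 162*(-1/5445) + 46335/(-12729) = -18/605 + 46335*(-1/12729) = -18/605 - 15445/4243 = -9420599/2567015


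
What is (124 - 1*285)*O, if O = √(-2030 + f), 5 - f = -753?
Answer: -322*I*√318 ≈ -5742.1*I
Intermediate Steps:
f = 758 (f = 5 - 1*(-753) = 5 + 753 = 758)
O = 2*I*√318 (O = √(-2030 + 758) = √(-1272) = 2*I*√318 ≈ 35.665*I)
(124 - 1*285)*O = (124 - 1*285)*(2*I*√318) = (124 - 285)*(2*I*√318) = -322*I*√318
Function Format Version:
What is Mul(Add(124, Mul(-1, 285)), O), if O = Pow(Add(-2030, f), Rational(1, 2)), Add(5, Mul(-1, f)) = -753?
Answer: Mul(-322, I, Pow(318, Rational(1, 2))) ≈ Mul(-5742.1, I)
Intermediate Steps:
f = 758 (f = Add(5, Mul(-1, -753)) = Add(5, 753) = 758)
O = Mul(2, I, Pow(318, Rational(1, 2))) (O = Pow(Add(-2030, 758), Rational(1, 2)) = Pow(-1272, Rational(1, 2)) = Mul(2, I, Pow(318, Rational(1, 2))) ≈ Mul(35.665, I))
Mul(Add(124, Mul(-1, 285)), O) = Mul(Add(124, Mul(-1, 285)), Mul(2, I, Pow(318, Rational(1, 2)))) = Mul(Add(124, -285), Mul(2, I, Pow(318, Rational(1, 2)))) = Mul(-161, Mul(2, I, Pow(318, Rational(1, 2)))) = Mul(-322, I, Pow(318, Rational(1, 2)))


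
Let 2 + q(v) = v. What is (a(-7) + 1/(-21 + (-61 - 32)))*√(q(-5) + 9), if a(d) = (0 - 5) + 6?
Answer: 113*√2/114 ≈ 1.4018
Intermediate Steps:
q(v) = -2 + v
a(d) = 1 (a(d) = -5 + 6 = 1)
(a(-7) + 1/(-21 + (-61 - 32)))*√(q(-5) + 9) = (1 + 1/(-21 + (-61 - 32)))*√((-2 - 5) + 9) = (1 + 1/(-21 - 93))*√(-7 + 9) = (1 + 1/(-114))*√2 = (1 - 1/114)*√2 = 113*√2/114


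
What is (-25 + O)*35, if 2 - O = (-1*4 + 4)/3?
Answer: -805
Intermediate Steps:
O = 2 (O = 2 - (-1*4 + 4)/3 = 2 - (-4 + 4)/3 = 2 - 0/3 = 2 - 1*0 = 2 + 0 = 2)
(-25 + O)*35 = (-25 + 2)*35 = -23*35 = -805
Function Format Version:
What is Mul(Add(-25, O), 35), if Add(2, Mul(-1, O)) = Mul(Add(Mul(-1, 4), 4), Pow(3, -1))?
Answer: -805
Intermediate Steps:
O = 2 (O = Add(2, Mul(-1, Mul(Add(Mul(-1, 4), 4), Pow(3, -1)))) = Add(2, Mul(-1, Mul(Add(-4, 4), Rational(1, 3)))) = Add(2, Mul(-1, Mul(0, Rational(1, 3)))) = Add(2, Mul(-1, 0)) = Add(2, 0) = 2)
Mul(Add(-25, O), 35) = Mul(Add(-25, 2), 35) = Mul(-23, 35) = -805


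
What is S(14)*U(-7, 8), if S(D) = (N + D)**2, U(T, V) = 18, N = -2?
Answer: 2592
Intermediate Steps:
S(D) = (-2 + D)**2
S(14)*U(-7, 8) = (-2 + 14)**2*18 = 12**2*18 = 144*18 = 2592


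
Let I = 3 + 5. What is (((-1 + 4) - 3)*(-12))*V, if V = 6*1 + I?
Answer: 0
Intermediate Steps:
I = 8
V = 14 (V = 6*1 + 8 = 6 + 8 = 14)
(((-1 + 4) - 3)*(-12))*V = (((-1 + 4) - 3)*(-12))*14 = ((3 - 3)*(-12))*14 = (0*(-12))*14 = 0*14 = 0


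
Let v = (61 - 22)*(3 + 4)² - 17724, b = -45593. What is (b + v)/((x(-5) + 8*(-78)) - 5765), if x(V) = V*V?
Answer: 30703/3182 ≈ 9.6490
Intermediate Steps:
x(V) = V²
v = -15813 (v = 39*7² - 17724 = 39*49 - 17724 = 1911 - 17724 = -15813)
(b + v)/((x(-5) + 8*(-78)) - 5765) = (-45593 - 15813)/(((-5)² + 8*(-78)) - 5765) = -61406/((25 - 624) - 5765) = -61406/(-599 - 5765) = -61406/(-6364) = -61406*(-1/6364) = 30703/3182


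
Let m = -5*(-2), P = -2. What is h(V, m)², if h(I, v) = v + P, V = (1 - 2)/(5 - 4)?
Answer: 64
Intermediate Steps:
m = 10
V = -1 (V = -1/1 = -1*1 = -1)
h(I, v) = -2 + v (h(I, v) = v - 2 = -2 + v)
h(V, m)² = (-2 + 10)² = 8² = 64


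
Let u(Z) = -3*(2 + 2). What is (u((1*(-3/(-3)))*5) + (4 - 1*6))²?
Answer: 196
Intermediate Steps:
u(Z) = -12 (u(Z) = -3*4 = -12)
(u((1*(-3/(-3)))*5) + (4 - 1*6))² = (-12 + (4 - 1*6))² = (-12 + (4 - 6))² = (-12 - 2)² = (-14)² = 196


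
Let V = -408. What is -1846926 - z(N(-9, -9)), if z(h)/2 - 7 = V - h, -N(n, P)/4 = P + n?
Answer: -1845980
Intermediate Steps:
N(n, P) = -4*P - 4*n (N(n, P) = -4*(P + n) = -4*P - 4*n)
z(h) = -802 - 2*h (z(h) = 14 + 2*(-408 - h) = 14 + (-816 - 2*h) = -802 - 2*h)
-1846926 - z(N(-9, -9)) = -1846926 - (-802 - 2*(-4*(-9) - 4*(-9))) = -1846926 - (-802 - 2*(36 + 36)) = -1846926 - (-802 - 2*72) = -1846926 - (-802 - 144) = -1846926 - 1*(-946) = -1846926 + 946 = -1845980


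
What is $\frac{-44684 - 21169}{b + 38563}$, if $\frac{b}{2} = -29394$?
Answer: $\frac{65853}{20225} \approx 3.256$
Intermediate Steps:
$b = -58788$ ($b = 2 \left(-29394\right) = -58788$)
$\frac{-44684 - 21169}{b + 38563} = \frac{-44684 - 21169}{-58788 + 38563} = - \frac{65853}{-20225} = \left(-65853\right) \left(- \frac{1}{20225}\right) = \frac{65853}{20225}$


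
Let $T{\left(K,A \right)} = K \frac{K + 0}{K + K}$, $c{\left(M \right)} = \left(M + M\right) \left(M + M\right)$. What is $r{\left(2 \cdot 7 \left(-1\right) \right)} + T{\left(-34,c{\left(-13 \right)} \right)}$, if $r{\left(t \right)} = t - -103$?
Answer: $72$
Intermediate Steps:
$r{\left(t \right)} = 103 + t$ ($r{\left(t \right)} = t + 103 = 103 + t$)
$c{\left(M \right)} = 4 M^{2}$ ($c{\left(M \right)} = 2 M 2 M = 4 M^{2}$)
$T{\left(K,A \right)} = \frac{K}{2}$ ($T{\left(K,A \right)} = K \frac{K}{2 K} = K K \frac{1}{2 K} = K \frac{1}{2} = \frac{K}{2}$)
$r{\left(2 \cdot 7 \left(-1\right) \right)} + T{\left(-34,c{\left(-13 \right)} \right)} = \left(103 + 2 \cdot 7 \left(-1\right)\right) + \frac{1}{2} \left(-34\right) = \left(103 + 14 \left(-1\right)\right) - 17 = \left(103 - 14\right) - 17 = 89 - 17 = 72$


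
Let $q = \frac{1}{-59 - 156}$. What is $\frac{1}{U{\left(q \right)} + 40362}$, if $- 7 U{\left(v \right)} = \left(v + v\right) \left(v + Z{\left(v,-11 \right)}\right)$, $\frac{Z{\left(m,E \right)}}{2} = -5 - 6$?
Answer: $\frac{323575}{13060124688} \approx 2.4776 \cdot 10^{-5}$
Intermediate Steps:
$q = - \frac{1}{215}$ ($q = \frac{1}{-215} = - \frac{1}{215} \approx -0.0046512$)
$Z{\left(m,E \right)} = -22$ ($Z{\left(m,E \right)} = 2 \left(-5 - 6\right) = 2 \left(-11\right) = -22$)
$U{\left(v \right)} = - \frac{2 v \left(-22 + v\right)}{7}$ ($U{\left(v \right)} = - \frac{\left(v + v\right) \left(v - 22\right)}{7} = - \frac{2 v \left(-22 + v\right)}{7}$)
$\frac{1}{U{\left(q \right)} + 40362} = \frac{1}{\frac{2}{7} \left(- \frac{1}{215}\right) \left(22 - - \frac{1}{215}\right) + 40362} = \frac{1}{\frac{2}{7} \left(- \frac{1}{215}\right) \left(22 + \frac{1}{215}\right) + 40362} = \frac{1}{\frac{2}{7} \left(- \frac{1}{215}\right) \frac{4731}{215} + 40362} = \frac{1}{- \frac{9462}{323575} + 40362} = \frac{1}{\frac{13060124688}{323575}} = \frac{323575}{13060124688}$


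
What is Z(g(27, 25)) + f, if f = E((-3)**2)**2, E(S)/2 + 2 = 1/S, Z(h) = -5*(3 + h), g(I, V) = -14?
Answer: 5611/81 ≈ 69.272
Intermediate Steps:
Z(h) = -15 - 5*h
E(S) = -4 + 2/S
f = 1156/81 (f = (-4 + 2/((-3)**2))**2 = (-4 + 2/9)**2 = (-34/9)**2 = 1156/81 ≈ 14.272)
Z(g(27, 25)) + f = (-15 - 5*(-14)) + 1156/81 = (-15 + 70) + 1156/81 = 55 + 1156/81 = 5611/81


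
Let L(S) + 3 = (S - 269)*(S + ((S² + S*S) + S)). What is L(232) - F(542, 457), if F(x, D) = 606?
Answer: -4000753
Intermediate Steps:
L(S) = -3 + (-269 + S)*(2*S + 2*S²) (L(S) = -3 + (S - 269)*(S + ((S² + S*S) + S)) = -3 + (-269 + S)*(S + ((S² + S²) + S)) = -3 + (-269 + S)*(S + (2*S² + S)) = -3 + (-269 + S)*(S + (S + 2*S²)) = -3 + (-269 + S)*(2*S + 2*S²))
L(232) - F(542, 457) = (-3 - 538*232 - 536*232² + 2*232³) - 1*606 = (-3 - 124816 - 536*53824 + 2*12487168) - 606 = (-3 - 124816 - 28849664 + 24974336) - 606 = -4000147 - 606 = -4000753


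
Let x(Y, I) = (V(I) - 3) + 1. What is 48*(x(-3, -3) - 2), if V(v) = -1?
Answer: -240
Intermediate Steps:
x(Y, I) = -3 (x(Y, I) = (-1 - 3) + 1 = -4 + 1 = -3)
48*(x(-3, -3) - 2) = 48*(-3 - 2) = 48*(-5) = -240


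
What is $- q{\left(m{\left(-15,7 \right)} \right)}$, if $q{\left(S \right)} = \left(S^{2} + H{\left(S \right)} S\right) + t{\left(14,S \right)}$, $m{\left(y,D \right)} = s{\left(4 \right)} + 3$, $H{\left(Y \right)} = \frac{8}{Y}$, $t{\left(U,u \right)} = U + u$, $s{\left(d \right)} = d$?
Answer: $-78$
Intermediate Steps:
$m{\left(y,D \right)} = 7$ ($m{\left(y,D \right)} = 4 + 3 = 7$)
$q{\left(S \right)} = 22 + S + S^{2}$ ($q{\left(S \right)} = \left(S^{2} + \frac{8}{S} S\right) + \left(14 + S\right) = \left(S^{2} + 8\right) + \left(14 + S\right) = \left(8 + S^{2}\right) + \left(14 + S\right) = 22 + S + S^{2}$)
$- q{\left(m{\left(-15,7 \right)} \right)} = - (22 + 7 + 7^{2}) = - (22 + 7 + 49) = \left(-1\right) 78 = -78$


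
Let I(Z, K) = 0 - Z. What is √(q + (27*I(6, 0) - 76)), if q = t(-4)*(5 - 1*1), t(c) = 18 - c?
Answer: 5*I*√6 ≈ 12.247*I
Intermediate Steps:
I(Z, K) = -Z
q = 88 (q = (18 - 1*(-4))*(5 - 1*1) = (18 + 4)*(5 - 1) = 22*4 = 88)
√(q + (27*I(6, 0) - 76)) = √(88 + (27*(-1*6) - 76)) = √(88 + (27*(-6) - 76)) = √(88 + (-162 - 76)) = √(88 - 238) = √(-150) = 5*I*√6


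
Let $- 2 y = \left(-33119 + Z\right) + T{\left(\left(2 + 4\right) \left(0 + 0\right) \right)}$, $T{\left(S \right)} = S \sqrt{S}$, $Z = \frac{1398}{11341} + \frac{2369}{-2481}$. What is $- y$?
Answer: $- \frac{465946698445}{28137021} \approx -16560.0$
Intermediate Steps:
$Z = - \frac{23398391}{28137021}$ ($Z = 1398 \cdot \frac{1}{11341} + 2369 \left(- \frac{1}{2481}\right) = \frac{1398}{11341} - \frac{2369}{2481} = - \frac{23398391}{28137021} \approx -0.83159$)
$T{\left(S \right)} = S^{\frac{3}{2}}$
$y = \frac{465946698445}{28137021}$ ($y = - \frac{\left(-33119 - \frac{23398391}{28137021}\right) + \left(\left(2 + 4\right) \left(0 + 0\right)\right)^{\frac{3}{2}}}{2} = - \frac{- \frac{931893396890}{28137021} + \left(6 \cdot 0\right)^{\frac{3}{2}}}{2} = - \frac{- \frac{931893396890}{28137021} + 0^{\frac{3}{2}}}{2} = - \frac{- \frac{931893396890}{28137021} + 0}{2} = \left(- \frac{1}{2}\right) \left(- \frac{931893396890}{28137021}\right) = \frac{465946698445}{28137021} \approx 16560.0$)
$- y = \left(-1\right) \frac{465946698445}{28137021} = - \frac{465946698445}{28137021}$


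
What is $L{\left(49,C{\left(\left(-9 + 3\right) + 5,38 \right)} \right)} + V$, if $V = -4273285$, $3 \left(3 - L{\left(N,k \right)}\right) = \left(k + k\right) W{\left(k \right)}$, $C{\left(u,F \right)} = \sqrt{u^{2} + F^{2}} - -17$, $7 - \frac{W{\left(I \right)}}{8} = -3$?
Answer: $- \frac{12822566}{3} - \frac{2720 \sqrt{5}}{3} \approx -4.2762 \cdot 10^{6}$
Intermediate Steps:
$W{\left(I \right)} = 80$ ($W{\left(I \right)} = 56 - -24 = 56 + 24 = 80$)
$C{\left(u,F \right)} = 17 + \sqrt{F^{2} + u^{2}}$ ($C{\left(u,F \right)} = \sqrt{F^{2} + u^{2}} + 17 = 17 + \sqrt{F^{2} + u^{2}}$)
$L{\left(N,k \right)} = 3 - \frac{160 k}{3}$ ($L{\left(N,k \right)} = 3 - \frac{\left(k + k\right) 80}{3} = 3 - \frac{2 k 80}{3} = 3 - \frac{160 k}{3}$)
$L{\left(49,C{\left(\left(-9 + 3\right) + 5,38 \right)} \right)} + V = \left(3 - \frac{160 \left(17 + \sqrt{38^{2} + \left(\left(-9 + 3\right) + 5\right)^{2}}\right)}{3}\right) - 4273285 = \left(3 - \frac{160 \left(17 + \sqrt{1444 + \left(-6 + 5\right)^{2}}\right)}{3}\right) - 4273285 = \left(3 - \frac{160 \left(17 + \sqrt{1444 + \left(-1\right)^{2}}\right)}{3}\right) - 4273285 = \left(3 - \frac{160 \left(17 + \sqrt{1444 + 1}\right)}{3}\right) - 4273285 = \left(3 - \frac{160 \left(17 + \sqrt{1445}\right)}{3}\right) - 4273285 = \left(3 - \frac{160 \left(17 + 17 \sqrt{5}\right)}{3}\right) - 4273285 = \left(3 - \left(\frac{2720}{3} + \frac{2720 \sqrt{5}}{3}\right)\right) - 4273285 = \left(- \frac{2711}{3} - \frac{2720 \sqrt{5}}{3}\right) - 4273285 = - \frac{12822566}{3} - \frac{2720 \sqrt{5}}{3}$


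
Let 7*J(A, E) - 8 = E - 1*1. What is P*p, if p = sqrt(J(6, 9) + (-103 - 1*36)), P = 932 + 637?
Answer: 1569*I*sqrt(6699)/7 ≈ 18346.0*I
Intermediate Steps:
J(A, E) = 1 + E/7 (J(A, E) = 8/7 + (E - 1*1)/7 = 8/7 + (E - 1)/7 = 8/7 + (-1 + E)/7 = 8/7 + (-1/7 + E/7) = 1 + E/7)
P = 1569
p = I*sqrt(6699)/7 (p = sqrt((1 + (1/7)*9) + (-103 - 1*36)) = sqrt((1 + 9/7) + (-103 - 36)) = sqrt(16/7 - 139) = sqrt(-957/7) = I*sqrt(6699)/7 ≈ 11.692*I)
P*p = 1569*(I*sqrt(6699)/7) = 1569*I*sqrt(6699)/7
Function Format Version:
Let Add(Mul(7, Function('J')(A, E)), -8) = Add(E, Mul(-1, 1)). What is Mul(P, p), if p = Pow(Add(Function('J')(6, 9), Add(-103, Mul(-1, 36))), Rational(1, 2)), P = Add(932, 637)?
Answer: Mul(Rational(1569, 7), I, Pow(6699, Rational(1, 2))) ≈ Mul(18346., I)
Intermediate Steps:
Function('J')(A, E) = Add(1, Mul(Rational(1, 7), E)) (Function('J')(A, E) = Add(Rational(8, 7), Mul(Rational(1, 7), Add(E, Mul(-1, 1)))) = Add(Rational(8, 7), Mul(Rational(1, 7), Add(E, -1))) = Add(Rational(8, 7), Mul(Rational(1, 7), Add(-1, E))) = Add(Rational(8, 7), Add(Rational(-1, 7), Mul(Rational(1, 7), E))) = Add(1, Mul(Rational(1, 7), E)))
P = 1569
p = Mul(Rational(1, 7), I, Pow(6699, Rational(1, 2))) (p = Pow(Add(Add(1, Mul(Rational(1, 7), 9)), Add(-103, Mul(-1, 36))), Rational(1, 2)) = Pow(Add(Add(1, Rational(9, 7)), Add(-103, -36)), Rational(1, 2)) = Pow(Add(Rational(16, 7), -139), Rational(1, 2)) = Pow(Rational(-957, 7), Rational(1, 2)) = Mul(Rational(1, 7), I, Pow(6699, Rational(1, 2))) ≈ Mul(11.692, I))
Mul(P, p) = Mul(1569, Mul(Rational(1, 7), I, Pow(6699, Rational(1, 2)))) = Mul(Rational(1569, 7), I, Pow(6699, Rational(1, 2)))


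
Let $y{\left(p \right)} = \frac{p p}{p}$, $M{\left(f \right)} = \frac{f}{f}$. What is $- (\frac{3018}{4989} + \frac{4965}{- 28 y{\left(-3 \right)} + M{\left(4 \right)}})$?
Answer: $- \frac{1668461}{28271} \approx -59.017$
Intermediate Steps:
$M{\left(f \right)} = 1$
$y{\left(p \right)} = p$ ($y{\left(p \right)} = \frac{p^{2}}{p} = p$)
$- (\frac{3018}{4989} + \frac{4965}{- 28 y{\left(-3 \right)} + M{\left(4 \right)}}) = - (\frac{3018}{4989} + \frac{4965}{\left(-28\right) \left(-3\right) + 1}) = - (3018 \cdot \frac{1}{4989} + \frac{4965}{84 + 1}) = - (\frac{1006}{1663} + \frac{4965}{85}) = - (\frac{1006}{1663} + 4965 \cdot \frac{1}{85}) = - (\frac{1006}{1663} + \frac{993}{17}) = \left(-1\right) \frac{1668461}{28271} = - \frac{1668461}{28271}$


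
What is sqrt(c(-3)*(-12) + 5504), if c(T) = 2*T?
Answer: 2*sqrt(1394) ≈ 74.673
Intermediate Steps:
sqrt(c(-3)*(-12) + 5504) = sqrt((2*(-3))*(-12) + 5504) = sqrt(-6*(-12) + 5504) = sqrt(72 + 5504) = sqrt(5576) = 2*sqrt(1394)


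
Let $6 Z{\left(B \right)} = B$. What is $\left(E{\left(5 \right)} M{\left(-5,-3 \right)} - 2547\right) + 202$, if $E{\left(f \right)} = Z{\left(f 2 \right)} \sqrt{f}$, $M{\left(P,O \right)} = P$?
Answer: $-2345 - \frac{25 \sqrt{5}}{3} \approx -2363.6$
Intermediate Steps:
$Z{\left(B \right)} = \frac{B}{6}$
$E{\left(f \right)} = \frac{f^{\frac{3}{2}}}{3}$ ($E{\left(f \right)} = \frac{f 2}{6} \sqrt{f} = \frac{2 f}{6} \sqrt{f} = \frac{f}{3} \sqrt{f} = \frac{f^{\frac{3}{2}}}{3}$)
$\left(E{\left(5 \right)} M{\left(-5,-3 \right)} - 2547\right) + 202 = \left(\frac{5^{\frac{3}{2}}}{3} \left(-5\right) - 2547\right) + 202 = \left(\frac{5 \sqrt{5}}{3} \left(-5\right) - 2547\right) + 202 = \left(- \frac{25 \sqrt{5}}{3} - 2547\right) + 202 = \left(-2547 - \frac{25 \sqrt{5}}{3}\right) + 202 = -2345 - \frac{25 \sqrt{5}}{3}$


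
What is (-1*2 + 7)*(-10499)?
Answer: -52495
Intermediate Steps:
(-1*2 + 7)*(-10499) = (-2 + 7)*(-10499) = 5*(-10499) = -52495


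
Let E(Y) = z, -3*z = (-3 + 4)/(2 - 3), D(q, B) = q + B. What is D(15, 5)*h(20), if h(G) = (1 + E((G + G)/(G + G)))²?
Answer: 320/9 ≈ 35.556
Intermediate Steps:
D(q, B) = B + q
z = ⅓ (z = -(-3 + 4)/(3*(2 - 3)) = -1/(3*(-1)) = -(-1)/3 = -⅓*(-1) = ⅓ ≈ 0.33333)
E(Y) = ⅓
h(G) = 16/9 (h(G) = (1 + ⅓)² = (4/3)² = 16/9)
D(15, 5)*h(20) = (5 + 15)*(16/9) = 20*(16/9) = 320/9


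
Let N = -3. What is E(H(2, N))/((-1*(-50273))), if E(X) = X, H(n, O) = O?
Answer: -3/50273 ≈ -5.9674e-5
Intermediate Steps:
E(H(2, N))/((-1*(-50273))) = -3/((-1*(-50273))) = -3/50273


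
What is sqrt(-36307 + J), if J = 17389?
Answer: 3*I*sqrt(2102) ≈ 137.54*I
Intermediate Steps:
sqrt(-36307 + J) = sqrt(-36307 + 17389) = sqrt(-18918) = 3*I*sqrt(2102)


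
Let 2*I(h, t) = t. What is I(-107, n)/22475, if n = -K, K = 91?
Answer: -91/44950 ≈ -0.0020245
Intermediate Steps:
n = -91 (n = -1*91 = -91)
I(h, t) = t/2
I(-107, n)/22475 = ((1/2)*(-91))/22475 = -91/2*1/22475 = -91/44950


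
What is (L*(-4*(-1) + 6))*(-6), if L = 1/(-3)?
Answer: 20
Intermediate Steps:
L = -⅓ ≈ -0.33333
(L*(-4*(-1) + 6))*(-6) = -(-4*(-1) + 6)/3*(-6) = -(4 + 6)/3*(-6) = -⅓*10*(-6) = -10/3*(-6) = 20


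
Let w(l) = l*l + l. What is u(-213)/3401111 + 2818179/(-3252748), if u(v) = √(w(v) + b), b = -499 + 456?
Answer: -2818179/3252748 + √45113/3401111 ≈ -0.86634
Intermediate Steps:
b = -43
w(l) = l + l² (w(l) = l² + l = l + l²)
u(v) = √(-43 + v*(1 + v)) (u(v) = √(v*(1 + v) - 43) = √(-43 + v*(1 + v)))
u(-213)/3401111 + 2818179/(-3252748) = √(-43 - 213*(1 - 213))/3401111 + 2818179/(-3252748) = √(-43 - 213*(-212))*(1/3401111) + 2818179*(-1/3252748) = √(-43 + 45156)*(1/3401111) - 2818179/3252748 = √45113*(1/3401111) - 2818179/3252748 = √45113/3401111 - 2818179/3252748 = -2818179/3252748 + √45113/3401111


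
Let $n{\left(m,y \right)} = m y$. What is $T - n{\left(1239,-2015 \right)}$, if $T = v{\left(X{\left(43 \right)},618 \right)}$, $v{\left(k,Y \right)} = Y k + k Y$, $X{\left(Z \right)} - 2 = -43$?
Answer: $2445909$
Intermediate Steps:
$X{\left(Z \right)} = -41$ ($X{\left(Z \right)} = 2 - 43 = -41$)
$v{\left(k,Y \right)} = 2 Y k$ ($v{\left(k,Y \right)} = Y k + Y k = 2 Y k$)
$T = -50676$ ($T = 2 \cdot 618 \left(-41\right) = -50676$)
$T - n{\left(1239,-2015 \right)} = -50676 - 1239 \left(-2015\right) = -50676 - -2496585 = -50676 + 2496585 = 2445909$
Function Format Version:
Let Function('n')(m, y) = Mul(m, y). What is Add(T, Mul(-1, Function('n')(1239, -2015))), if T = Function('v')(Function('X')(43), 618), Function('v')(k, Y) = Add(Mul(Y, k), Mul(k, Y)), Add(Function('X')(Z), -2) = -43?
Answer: 2445909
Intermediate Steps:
Function('X')(Z) = -41 (Function('X')(Z) = Add(2, -43) = -41)
Function('v')(k, Y) = Mul(2, Y, k) (Function('v')(k, Y) = Add(Mul(Y, k), Mul(Y, k)) = Mul(2, Y, k))
T = -50676 (T = Mul(2, 618, -41) = -50676)
Add(T, Mul(-1, Function('n')(1239, -2015))) = Add(-50676, Mul(-1, Mul(1239, -2015))) = Add(-50676, Mul(-1, -2496585)) = Add(-50676, 2496585) = 2445909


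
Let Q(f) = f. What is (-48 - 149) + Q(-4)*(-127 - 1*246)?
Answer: 1295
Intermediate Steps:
(-48 - 149) + Q(-4)*(-127 - 1*246) = (-48 - 149) - 4*(-127 - 1*246) = -197 - 4*(-127 - 246) = -197 - 4*(-373) = -197 + 1492 = 1295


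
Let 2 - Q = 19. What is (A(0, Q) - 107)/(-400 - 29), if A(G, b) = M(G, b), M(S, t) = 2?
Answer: 35/143 ≈ 0.24476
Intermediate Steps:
Q = -17 (Q = 2 - 1*19 = 2 - 19 = -17)
A(G, b) = 2
(A(0, Q) - 107)/(-400 - 29) = (2 - 107)/(-400 - 29) = -105/(-429) = -105*(-1/429) = 35/143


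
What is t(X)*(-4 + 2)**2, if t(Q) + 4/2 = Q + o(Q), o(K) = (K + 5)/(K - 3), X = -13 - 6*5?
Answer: -4064/23 ≈ -176.70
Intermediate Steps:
X = -43 (X = -13 - 1*30 = -13 - 30 = -43)
o(K) = (5 + K)/(-3 + K)
t(Q) = -2 + Q + (5 + Q)/(-3 + Q) (t(Q) = -2 + (Q + (5 + Q)/(-3 + Q)) = -2 + Q + (5 + Q)/(-3 + Q))
t(X)*(-4 + 2)**2 = ((11 + (-43)**2 - 4*(-43))/(-3 - 43))*(-4 + 2)**2 = ((11 + 1849 + 172)/(-46))*(-2)**2 = -1/46*2032*4 = -1016/23*4 = -4064/23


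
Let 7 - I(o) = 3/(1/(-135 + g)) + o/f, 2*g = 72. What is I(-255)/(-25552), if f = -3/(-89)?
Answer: -7869/25552 ≈ -0.30796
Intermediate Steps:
f = 3/89 (f = -3*(-1/89) = 3/89 ≈ 0.033708)
g = 36 (g = (1/2)*72 = 36)
I(o) = 304 - 89*o/3 (I(o) = 7 - (3/(1/(-135 + 36)) + o/(3/89)) = 7 - (3/(1/(-99)) + o*(89/3)) = 7 - (3/(-1/99) + 89*o/3) = 7 - (3*(-99) + 89*o/3) = 7 - (-297 + 89*o/3) = 7 + (297 - 89*o/3) = 304 - 89*o/3)
I(-255)/(-25552) = (304 - 89/3*(-255))/(-25552) = (304 + 7565)*(-1/25552) = 7869*(-1/25552) = -7869/25552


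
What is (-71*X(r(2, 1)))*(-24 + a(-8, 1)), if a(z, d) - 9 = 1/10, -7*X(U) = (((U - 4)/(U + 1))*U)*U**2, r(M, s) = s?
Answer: 31737/140 ≈ 226.69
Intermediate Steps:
X(U) = -U**3*(-4 + U)/(7*(1 + U)) (X(U) = -((U - 4)/(U + 1))*U*U**2/7 = -((-4 + U)/(1 + U))*U*U**2/7 = -U*(-4 + U)/(1 + U)*U**2/7 = -U**3*(-4 + U)/(7*(1 + U)))
a(z, d) = 91/10 (a(z, d) = 9 + 1/10 = 91/10)
(-71*X(r(2, 1)))*(-24 + a(-8, 1)) = (-71*1**3*(4 - 1*1)/(7*(1 + 1)))*(-24 + 91/10) = -71*(4 - 1)/(7*2)*(-149/10) = -71*3/(7*2)*(-149/10) = -71*3/14*(-149/10) = -213/14*(-149/10) = 31737/140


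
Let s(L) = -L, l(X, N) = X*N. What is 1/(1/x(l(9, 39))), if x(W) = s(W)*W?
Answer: -123201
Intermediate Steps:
l(X, N) = N*X
x(W) = -W² (x(W) = (-W)*W = -W²)
1/(1/x(l(9, 39))) = 1/(1/(-(39*9)²)) = 1/(1/(-1*351²)) = 1/(1/(-1*123201)) = 1/(1/(-123201)) = 1/(-1/123201) = -123201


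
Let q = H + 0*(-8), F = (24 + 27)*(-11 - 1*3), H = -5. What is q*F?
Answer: 3570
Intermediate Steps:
F = -714 (F = 51*(-11 - 3) = 51*(-14) = -714)
q = -5 (q = -5 + 0*(-8) = -5 + 0 = -5)
q*F = -5*(-714) = 3570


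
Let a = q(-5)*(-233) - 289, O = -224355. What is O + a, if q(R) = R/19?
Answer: -4267071/19 ≈ -2.2458e+5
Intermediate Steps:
q(R) = R/19 (q(R) = R*(1/19) = R/19)
a = -4326/19 (a = ((1/19)*(-5))*(-233) - 289 = -5/19*(-233) - 289 = 1165/19 - 289 = -4326/19 ≈ -227.68)
O + a = -224355 - 4326/19 = -4267071/19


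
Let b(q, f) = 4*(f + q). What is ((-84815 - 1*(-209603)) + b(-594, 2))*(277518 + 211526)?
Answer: 59868766480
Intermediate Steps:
b(q, f) = 4*f + 4*q
((-84815 - 1*(-209603)) + b(-594, 2))*(277518 + 211526) = ((-84815 - 1*(-209603)) + (4*2 + 4*(-594)))*(277518 + 211526) = ((-84815 + 209603) + (8 - 2376))*489044 = (124788 - 2368)*489044 = 122420*489044 = 59868766480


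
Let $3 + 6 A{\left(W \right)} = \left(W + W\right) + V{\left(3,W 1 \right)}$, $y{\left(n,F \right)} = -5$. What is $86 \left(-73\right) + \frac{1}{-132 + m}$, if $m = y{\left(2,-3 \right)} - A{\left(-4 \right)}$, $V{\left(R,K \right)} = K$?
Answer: $- \frac{1688784}{269} \approx -6278.0$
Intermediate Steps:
$A{\left(W \right)} = - \frac{1}{2} + \frac{W}{2}$ ($A{\left(W \right)} = - \frac{1}{2} + \frac{\left(W + W\right) + W 1}{6} = - \frac{1}{2} + \frac{2 W + W}{6} = - \frac{1}{2} + \frac{3 W}{6} = - \frac{1}{2} + \frac{W}{2}$)
$m = - \frac{5}{2}$ ($m = -5 - \left(- \frac{1}{2} + \frac{1}{2} \left(-4\right)\right) = -5 - \left(- \frac{1}{2} - 2\right) = -5 - - \frac{5}{2} = -5 + \frac{5}{2} = - \frac{5}{2} \approx -2.5$)
$86 \left(-73\right) + \frac{1}{-132 + m} = 86 \left(-73\right) + \frac{1}{-132 - \frac{5}{2}} = -6278 + \frac{1}{- \frac{269}{2}} = -6278 - \frac{2}{269} = - \frac{1688784}{269}$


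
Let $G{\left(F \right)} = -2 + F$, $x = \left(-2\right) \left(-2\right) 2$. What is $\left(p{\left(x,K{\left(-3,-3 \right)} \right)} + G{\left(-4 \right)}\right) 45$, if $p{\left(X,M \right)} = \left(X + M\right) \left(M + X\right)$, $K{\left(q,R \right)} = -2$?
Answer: $1350$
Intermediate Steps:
$x = 8$ ($x = 4 \cdot 2 = 8$)
$p{\left(X,M \right)} = \left(M + X\right)^{2}$ ($p{\left(X,M \right)} = \left(M + X\right) \left(M + X\right) = \left(M + X\right)^{2}$)
$\left(p{\left(x,K{\left(-3,-3 \right)} \right)} + G{\left(-4 \right)}\right) 45 = \left(\left(-2 + 8\right)^{2} - 6\right) 45 = \left(6^{2} - 6\right) 45 = \left(36 - 6\right) 45 = 30 \cdot 45 = 1350$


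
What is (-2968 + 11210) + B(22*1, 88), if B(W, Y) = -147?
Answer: 8095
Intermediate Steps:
(-2968 + 11210) + B(22*1, 88) = (-2968 + 11210) - 147 = 8242 - 147 = 8095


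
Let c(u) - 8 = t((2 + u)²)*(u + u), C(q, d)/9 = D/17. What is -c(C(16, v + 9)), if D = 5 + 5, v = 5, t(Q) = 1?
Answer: -316/17 ≈ -18.588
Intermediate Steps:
D = 10
C(q, d) = 90/17 (C(q, d) = 9*(10/17) = 90/17)
c(u) = 8 + 2*u (c(u) = 8 + 1*(u + u) = 8 + 1*(2*u) = 8 + 2*u)
-c(C(16, v + 9)) = -(8 + 2*(90/17)) = -(8 + 180/17) = -1*316/17 = -316/17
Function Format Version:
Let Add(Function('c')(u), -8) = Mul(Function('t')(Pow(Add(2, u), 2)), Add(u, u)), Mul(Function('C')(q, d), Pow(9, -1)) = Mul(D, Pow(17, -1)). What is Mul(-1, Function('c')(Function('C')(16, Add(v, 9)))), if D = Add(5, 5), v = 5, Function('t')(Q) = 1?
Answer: Rational(-316, 17) ≈ -18.588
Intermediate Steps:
D = 10
Function('C')(q, d) = Rational(90, 17) (Function('C')(q, d) = Mul(9, Mul(10, Pow(17, -1))) = Mul(9, Mul(10, Rational(1, 17))) = Mul(9, Rational(10, 17)) = Rational(90, 17))
Function('c')(u) = Add(8, Mul(2, u)) (Function('c')(u) = Add(8, Mul(1, Add(u, u))) = Add(8, Mul(1, Mul(2, u))) = Add(8, Mul(2, u)))
Mul(-1, Function('c')(Function('C')(16, Add(v, 9)))) = Mul(-1, Add(8, Mul(2, Rational(90, 17)))) = Mul(-1, Add(8, Rational(180, 17))) = Mul(-1, Rational(316, 17)) = Rational(-316, 17)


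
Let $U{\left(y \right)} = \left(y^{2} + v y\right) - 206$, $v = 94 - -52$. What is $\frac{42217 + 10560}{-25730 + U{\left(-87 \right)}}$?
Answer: $- \frac{52777}{31069} \approx -1.6987$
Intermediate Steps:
$v = 146$ ($v = 94 + 52 = 146$)
$U{\left(y \right)} = -206 + y^{2} + 146 y$ ($U{\left(y \right)} = \left(y^{2} + 146 y\right) - 206 = -206 + y^{2} + 146 y$)
$\frac{42217 + 10560}{-25730 + U{\left(-87 \right)}} = \frac{42217 + 10560}{-25730 + \left(-206 + \left(-87\right)^{2} + 146 \left(-87\right)\right)} = \frac{52777}{-25730 - 5339} = \frac{52777}{-31069} = 52777 \left(- \frac{1}{31069}\right) = - \frac{52777}{31069}$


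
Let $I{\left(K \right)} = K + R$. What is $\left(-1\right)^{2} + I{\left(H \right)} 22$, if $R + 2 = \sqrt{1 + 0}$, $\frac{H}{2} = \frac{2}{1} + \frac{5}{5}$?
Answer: $111$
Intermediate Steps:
$H = 6$ ($H = 2 \left(\frac{2}{1} + \frac{5}{5}\right) = 2 \left(2 \cdot 1 + 5 \cdot \frac{1}{5}\right) = 2 \left(2 + 1\right) = 2 \cdot 3 = 6$)
$R = -1$ ($R = -2 + \sqrt{1 + 0} = -2 + \sqrt{1} = -2 + 1 = -1$)
$I{\left(K \right)} = -1 + K$ ($I{\left(K \right)} = K - 1 = -1 + K$)
$\left(-1\right)^{2} + I{\left(H \right)} 22 = \left(-1\right)^{2} + \left(-1 + 6\right) 22 = 1 + 5 \cdot 22 = 1 + 110 = 111$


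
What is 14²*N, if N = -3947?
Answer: -773612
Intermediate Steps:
14²*N = 14²*(-3947) = 196*(-3947) = -773612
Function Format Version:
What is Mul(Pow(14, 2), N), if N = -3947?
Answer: -773612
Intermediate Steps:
Mul(Pow(14, 2), N) = Mul(Pow(14, 2), -3947) = Mul(196, -3947) = -773612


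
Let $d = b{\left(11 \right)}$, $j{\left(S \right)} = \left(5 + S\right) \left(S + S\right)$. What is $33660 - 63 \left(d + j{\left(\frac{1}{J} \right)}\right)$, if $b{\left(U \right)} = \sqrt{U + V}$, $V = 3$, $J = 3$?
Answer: $33436 - 63 \sqrt{14} \approx 33200.0$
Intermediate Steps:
$j{\left(S \right)} = 2 S \left(5 + S\right)$ ($j{\left(S \right)} = \left(5 + S\right) 2 S = 2 S \left(5 + S\right)$)
$b{\left(U \right)} = \sqrt{3 + U}$ ($b{\left(U \right)} = \sqrt{U + 3} = \sqrt{3 + U}$)
$d = \sqrt{14}$ ($d = \sqrt{3 + 11} = \sqrt{14} \approx 3.7417$)
$33660 - 63 \left(d + j{\left(\frac{1}{J} \right)}\right) = 33660 - 63 \left(\sqrt{14} + \frac{2 \left(5 + \frac{1}{3}\right)}{3}\right) = 33660 - 63 \left(\sqrt{14} + 2 \cdot \frac{1}{3} \left(5 + \frac{1}{3}\right)\right) = 33660 - 63 \left(\sqrt{14} + 2 \cdot \frac{1}{3} \cdot \frac{16}{3}\right) = 33660 - 63 \left(\sqrt{14} + \frac{32}{9}\right) = 33660 - 63 \left(\frac{32}{9} + \sqrt{14}\right) = 33660 - \left(224 + 63 \sqrt{14}\right) = 33436 - 63 \sqrt{14}$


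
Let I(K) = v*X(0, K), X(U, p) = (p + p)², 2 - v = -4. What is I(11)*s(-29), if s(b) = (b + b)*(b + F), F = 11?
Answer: 3031776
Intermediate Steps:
v = 6 (v = 2 - 1*(-4) = 2 + 4 = 6)
X(U, p) = 4*p² (X(U, p) = (2*p)² = 4*p²)
s(b) = 2*b*(11 + b) (s(b) = (b + b)*(b + 11) = (2*b)*(11 + b) = 2*b*(11 + b))
I(K) = 24*K² (I(K) = 6*(4*K²) = 24*K²)
I(11)*s(-29) = (24*11²)*(2*(-29)*(11 - 29)) = (24*121)*(2*(-29)*(-18)) = 2904*1044 = 3031776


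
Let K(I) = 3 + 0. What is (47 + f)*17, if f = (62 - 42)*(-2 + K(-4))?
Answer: 1139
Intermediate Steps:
K(I) = 3
f = 20 (f = (62 - 42)*(-2 + 3) = 20*1 = 20)
(47 + f)*17 = (47 + 20)*17 = 67*17 = 1139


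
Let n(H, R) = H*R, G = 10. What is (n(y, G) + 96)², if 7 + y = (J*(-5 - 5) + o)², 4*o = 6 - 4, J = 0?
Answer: 3249/4 ≈ 812.25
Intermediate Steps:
o = ½ (o = (6 - 4)/4 = (¼)*2 = ½ ≈ 0.50000)
y = -27/4 (y = -7 + (0*(-5 - 5) + ½)² = -7 + (0*(-10) + ½)² = -7 + (0 + ½)² = -7 + (½)² = -7 + ¼ = -27/4 ≈ -6.7500)
(n(y, G) + 96)² = (-27/4*10 + 96)² = (-135/2 + 96)² = (57/2)² = 3249/4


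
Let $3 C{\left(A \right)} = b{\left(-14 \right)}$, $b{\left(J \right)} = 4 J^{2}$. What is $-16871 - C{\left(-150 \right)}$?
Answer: $- \frac{51397}{3} \approx -17132.0$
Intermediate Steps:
$C{\left(A \right)} = \frac{784}{3}$ ($C{\left(A \right)} = \frac{4 \left(-14\right)^{2}}{3} = \frac{4 \cdot 196}{3} = \frac{1}{3} \cdot 784 = \frac{784}{3}$)
$-16871 - C{\left(-150 \right)} = -16871 - \frac{784}{3} = - \frac{51397}{3}$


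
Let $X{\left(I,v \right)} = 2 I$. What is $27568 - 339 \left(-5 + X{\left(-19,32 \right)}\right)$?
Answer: $42145$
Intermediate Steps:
$27568 - 339 \left(-5 + X{\left(-19,32 \right)}\right) = 27568 - 339 \left(-5 + 2 \left(-19\right)\right) = 27568 - 339 \left(-5 - 38\right) = 27568 - -14577 = 27568 + 14577 = 42145$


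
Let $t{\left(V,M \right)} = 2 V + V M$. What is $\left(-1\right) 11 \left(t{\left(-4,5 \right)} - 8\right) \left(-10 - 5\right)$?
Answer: $-5940$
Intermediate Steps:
$t{\left(V,M \right)} = 2 V + M V$
$\left(-1\right) 11 \left(t{\left(-4,5 \right)} - 8\right) \left(-10 - 5\right) = \left(-1\right) 11 \left(- 4 \left(2 + 5\right) - 8\right) \left(-10 - 5\right) = - 11 \left(\left(-4\right) 7 - 8\right) \left(-15\right) = - 11 \left(-28 - 8\right) \left(-15\right) = - 11 \left(\left(-36\right) \left(-15\right)\right) = \left(-11\right) 540 = -5940$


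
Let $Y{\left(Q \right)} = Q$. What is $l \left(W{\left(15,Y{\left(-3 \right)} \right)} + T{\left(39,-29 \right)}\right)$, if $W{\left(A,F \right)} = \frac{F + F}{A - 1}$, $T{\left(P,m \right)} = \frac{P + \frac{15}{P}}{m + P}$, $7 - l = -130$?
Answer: $\frac{218789}{455} \approx 480.85$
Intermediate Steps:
$l = 137$ ($l = 7 - -130 = 7 + 130 = 137$)
$T{\left(P,m \right)} = \frac{P + \frac{15}{P}}{P + m}$
$W{\left(A,F \right)} = \frac{2 F}{-1 + A}$
$l \left(W{\left(15,Y{\left(-3 \right)} \right)} + T{\left(39,-29 \right)}\right) = 137 \left(2 \left(-3\right) \frac{1}{-1 + 15} + \frac{15 + 39^{2}}{39 \left(39 - 29\right)}\right) = 137 \left(2 \left(-3\right) \frac{1}{14} + \frac{15 + 1521}{39 \cdot 10}\right) = 137 \left(2 \left(-3\right) \frac{1}{14} + \frac{1}{39} \cdot \frac{1}{10} \cdot 1536\right) = 137 \left(- \frac{3}{7} + \frac{256}{65}\right) = 137 \cdot \frac{1597}{455} = \frac{218789}{455}$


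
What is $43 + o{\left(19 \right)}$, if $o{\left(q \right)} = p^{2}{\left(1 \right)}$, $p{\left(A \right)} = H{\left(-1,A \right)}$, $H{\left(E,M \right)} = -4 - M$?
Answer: $68$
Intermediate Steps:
$p{\left(A \right)} = -4 - A$
$o{\left(q \right)} = 25$ ($o{\left(q \right)} = \left(-4 - 1\right)^{2} = \left(-5\right)^{2} = 25$)
$43 + o{\left(19 \right)} = 43 + 25 = 68$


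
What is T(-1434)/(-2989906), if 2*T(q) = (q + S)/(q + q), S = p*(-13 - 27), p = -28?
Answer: -157/8575050408 ≈ -1.8309e-8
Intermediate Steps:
S = 1120 (S = -28*(-13 - 27) = -28*(-40) = 1120)
T(q) = (1120 + q)/(4*q) (T(q) = ((q + 1120)/(q + q))/2 = ((1120 + q)/((2*q)))/2 = ((1120 + q)*(1/(2*q)))/2 = ((1120 + q)/(2*q))/2 = (1120 + q)/(4*q))
T(-1434)/(-2989906) = ((¼)*(1120 - 1434)/(-1434))/(-2989906) = ((¼)*(-1/1434)*(-314))*(-1/2989906) = (157/2868)*(-1/2989906) = -157/8575050408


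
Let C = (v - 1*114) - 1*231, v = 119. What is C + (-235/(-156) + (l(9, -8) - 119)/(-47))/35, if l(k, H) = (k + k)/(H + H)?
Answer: -115932671/513240 ≈ -225.88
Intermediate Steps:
l(k, H) = k/H (l(k, H) = (2*k)/((2*H)) = (2*k)*(1/(2*H)) = k/H)
C = -226 (C = (119 - 1*114) - 1*231 = (119 - 114) - 231 = 5 - 231 = -226)
C + (-235/(-156) + (l(9, -8) - 119)/(-47))/35 = -226 + (-235/(-156) + (9/(-8) - 119)/(-47))/35 = -226 + (-235*(-1/156) + (9*(-⅛) - 119)*(-1/47))*(1/35) = -226 + (235/156 + (-9/8 - 119)*(-1/47))*(1/35) = -226 + (235/156 - 961/8*(-1/47))*(1/35) = -226 + (235/156 + 961/376)*(1/35) = -226 + (59569/14664)*(1/35) = -226 + 59569/513240 = -115932671/513240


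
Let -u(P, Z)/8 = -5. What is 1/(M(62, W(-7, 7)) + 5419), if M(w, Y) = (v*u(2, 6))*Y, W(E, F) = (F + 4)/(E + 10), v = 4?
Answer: 3/18017 ≈ 0.00016651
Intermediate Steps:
u(P, Z) = 40 (u(P, Z) = -8*(-5) = 40)
W(E, F) = (4 + F)/(10 + E)
M(w, Y) = 160*Y (M(w, Y) = (4*40)*Y = 160*Y)
1/(M(62, W(-7, 7)) + 5419) = 1/(160*((4 + 7)/(10 - 7)) + 5419) = 1/(160*(11/3) + 5419) = 1/(1760/3 + 5419) = 1/(18017/3) = 3/18017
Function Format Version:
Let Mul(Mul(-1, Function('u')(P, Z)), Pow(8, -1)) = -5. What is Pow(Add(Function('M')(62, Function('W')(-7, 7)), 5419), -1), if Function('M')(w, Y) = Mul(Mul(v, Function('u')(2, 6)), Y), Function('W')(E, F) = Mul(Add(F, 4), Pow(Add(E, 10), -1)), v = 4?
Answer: Rational(3, 18017) ≈ 0.00016651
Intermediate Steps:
Function('u')(P, Z) = 40 (Function('u')(P, Z) = Mul(-8, -5) = 40)
Function('W')(E, F) = Mul(Pow(Add(10, E), -1), Add(4, F)) (Function('W')(E, F) = Mul(Add(4, F), Pow(Add(10, E), -1)) = Mul(Pow(Add(10, E), -1), Add(4, F)))
Function('M')(w, Y) = Mul(160, Y) (Function('M')(w, Y) = Mul(Mul(4, 40), Y) = Mul(160, Y))
Pow(Add(Function('M')(62, Function('W')(-7, 7)), 5419), -1) = Pow(Add(Mul(160, Mul(Pow(Add(10, -7), -1), Add(4, 7))), 5419), -1) = Pow(Add(Mul(160, Mul(Pow(3, -1), 11)), 5419), -1) = Pow(Add(Mul(160, Mul(Rational(1, 3), 11)), 5419), -1) = Pow(Add(Mul(160, Rational(11, 3)), 5419), -1) = Pow(Add(Rational(1760, 3), 5419), -1) = Pow(Rational(18017, 3), -1) = Rational(3, 18017)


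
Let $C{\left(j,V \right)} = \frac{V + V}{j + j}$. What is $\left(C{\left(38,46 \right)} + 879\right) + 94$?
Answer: $\frac{18510}{19} \approx 974.21$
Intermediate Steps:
$C{\left(j,V \right)} = \frac{V}{j}$ ($C{\left(j,V \right)} = \frac{2 V}{2 j} = 2 V \frac{1}{2 j} = \frac{V}{j}$)
$\left(C{\left(38,46 \right)} + 879\right) + 94 = \left(\frac{46}{38} + 879\right) + 94 = \left(46 \cdot \frac{1}{38} + 879\right) + 94 = \left(\frac{23}{19} + 879\right) + 94 = \frac{16724}{19} + 94 = \frac{18510}{19}$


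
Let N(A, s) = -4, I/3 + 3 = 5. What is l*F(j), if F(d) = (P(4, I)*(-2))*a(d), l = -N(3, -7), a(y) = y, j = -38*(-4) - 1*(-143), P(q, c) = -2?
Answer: 4720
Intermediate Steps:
I = 6 (I = -9 + 3*5 = -9 + 15 = 6)
j = 295 (j = 152 + 143 = 295)
l = 4 (l = -1*(-4) = 4)
F(d) = 4*d (F(d) = (-2*(-2))*d = 4*d)
l*F(j) = 4*(4*295) = 4*1180 = 4720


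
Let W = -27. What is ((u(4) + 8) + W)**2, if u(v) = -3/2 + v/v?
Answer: 1521/4 ≈ 380.25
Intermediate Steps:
u(v) = -1/2 (u(v) = -3*1/2 + 1 = -3/2 + 1 = -1/2)
((u(4) + 8) + W)**2 = ((-1/2 + 8) - 27)**2 = (15/2 - 27)**2 = (-39/2)**2 = 1521/4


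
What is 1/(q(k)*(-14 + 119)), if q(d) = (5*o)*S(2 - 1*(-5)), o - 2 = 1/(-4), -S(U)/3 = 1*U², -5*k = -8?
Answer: -4/540225 ≈ -7.4043e-6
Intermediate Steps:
k = 8/5 (k = -⅕*(-8) = 8/5 ≈ 1.6000)
S(U) = -3*U²
o = 7/4 (o = 2 + 1/(-4) = 2 - ¼ = 7/4 ≈ 1.7500)
q(d) = -5145/4 (q(d) = (5*(7/4))*(-3*(2 - 1*(-5))²) = 35*(-3*(2 + 5)²)/4 = 35*(-3*7²)/4 = 35*(-3*49)/4 = (35/4)*(-147) = -5145/4)
1/(q(k)*(-14 + 119)) = 1/(-5145*(-14 + 119)/4) = 1/(-5145/4*105) = 1/(-540225/4) = -4/540225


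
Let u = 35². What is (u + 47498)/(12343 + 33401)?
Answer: 16241/15248 ≈ 1.0651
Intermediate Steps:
u = 1225
(u + 47498)/(12343 + 33401) = (1225 + 47498)/(12343 + 33401) = 48723/45744 = 48723*(1/45744) = 16241/15248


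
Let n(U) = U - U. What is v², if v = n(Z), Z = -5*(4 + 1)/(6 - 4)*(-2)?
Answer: 0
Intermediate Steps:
Z = 25 (Z = -25/2*(-2) = 25)
n(U) = 0
v = 0
v² = 0² = 0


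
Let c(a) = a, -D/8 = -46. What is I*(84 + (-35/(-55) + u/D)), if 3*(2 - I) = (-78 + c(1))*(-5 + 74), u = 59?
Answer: 608594661/4048 ≈ 1.5034e+5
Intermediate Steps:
D = 368 (D = -8*(-46) = 368)
I = 1773 (I = 2 - (-78 + 1)*(-5 + 74)/3 = 2 - (-77)*69/3 = 2 - ⅓*(-5313) = 2 + 1771 = 1773)
I*(84 + (-35/(-55) + u/D)) = 1773*(84 + (-35/(-55) + 59/368)) = 1773*(84 + (-35*(-1/55) + 59*(1/368))) = 1773*(84 + (7/11 + 59/368)) = 1773*(84 + 3225/4048) = 1773*(343257/4048) = 608594661/4048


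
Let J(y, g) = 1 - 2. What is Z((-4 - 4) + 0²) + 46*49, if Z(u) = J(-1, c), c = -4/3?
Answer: 2253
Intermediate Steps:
c = -4/3 (c = -4*⅓ = -4/3 ≈ -1.3333)
J(y, g) = -1
Z(u) = -1
Z((-4 - 4) + 0²) + 46*49 = -1 + 46*49 = -1 + 2254 = 2253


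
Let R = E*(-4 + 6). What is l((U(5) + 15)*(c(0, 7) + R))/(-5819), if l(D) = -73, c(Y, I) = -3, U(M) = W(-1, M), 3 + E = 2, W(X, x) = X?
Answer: 73/5819 ≈ 0.012545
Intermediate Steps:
E = -1 (E = -3 + 2 = -1)
U(M) = -1
R = -2 (R = -(-4 + 6) = -1*2 = -2)
l((U(5) + 15)*(c(0, 7) + R))/(-5819) = -73/(-5819) = -73*(-1/5819) = 73/5819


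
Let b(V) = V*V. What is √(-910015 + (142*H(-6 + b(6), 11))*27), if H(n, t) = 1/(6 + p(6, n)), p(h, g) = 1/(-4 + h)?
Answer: I*√153692851/13 ≈ 953.64*I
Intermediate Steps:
b(V) = V²
H(n, t) = 2/13 (H(n, t) = 1/(6 + 1/(-4 + 6)) = 1/(6 + 1/2) = 1/(6 + ½) = 1/(13/2) = 2/13)
√(-910015 + (142*H(-6 + b(6), 11))*27) = √(-910015 + (142*(2/13))*27) = √(-910015 + (284/13)*27) = √(-910015 + 7668/13) = √(-11822527/13) = I*√153692851/13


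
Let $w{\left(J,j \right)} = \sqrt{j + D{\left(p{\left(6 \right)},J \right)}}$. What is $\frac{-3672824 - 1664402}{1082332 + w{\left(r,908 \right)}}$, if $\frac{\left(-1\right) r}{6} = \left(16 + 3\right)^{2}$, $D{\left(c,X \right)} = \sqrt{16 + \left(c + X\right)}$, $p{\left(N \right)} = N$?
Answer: $- \frac{5337226}{1082332 + \sqrt{908 + 4 i \sqrt{134}}} \approx -4.9311 + 3.4992 \cdot 10^{-6} i$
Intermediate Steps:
$D{\left(c,X \right)} = \sqrt{16 + X + c}$ ($D{\left(c,X \right)} = \sqrt{16 + \left(X + c\right)} = \sqrt{16 + X + c}$)
$r = -2166$ ($r = - 6 \left(16 + 3\right)^{2} = - 6 \cdot 19^{2} = \left(-6\right) 361 = -2166$)
$w{\left(J,j \right)} = \sqrt{j + \sqrt{22 + J}}$ ($w{\left(J,j \right)} = \sqrt{j + \sqrt{16 + J + 6}} = \sqrt{j + \sqrt{22 + J}}$)
$\frac{-3672824 - 1664402}{1082332 + w{\left(r,908 \right)}} = \frac{-3672824 - 1664402}{1082332 + \sqrt{908 + \sqrt{22 - 2166}}} = - \frac{5337226}{1082332 + \sqrt{908 + \sqrt{-2144}}} = - \frac{5337226}{1082332 + \sqrt{908 + 4 i \sqrt{134}}}$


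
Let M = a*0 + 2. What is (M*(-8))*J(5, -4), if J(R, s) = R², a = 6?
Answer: -400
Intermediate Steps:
M = 2 (M = 6*0 + 2 = 0 + 2 = 2)
(M*(-8))*J(5, -4) = (2*(-8))*5² = -16*25 = -400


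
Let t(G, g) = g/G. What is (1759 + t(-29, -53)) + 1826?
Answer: 104018/29 ≈ 3586.8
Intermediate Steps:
(1759 + t(-29, -53)) + 1826 = (1759 - 53/(-29)) + 1826 = (1759 - 53*(-1/29)) + 1826 = (1759 + 53/29) + 1826 = 51064/29 + 1826 = 104018/29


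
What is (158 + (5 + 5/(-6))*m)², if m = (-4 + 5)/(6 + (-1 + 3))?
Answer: 57896881/2304 ≈ 25129.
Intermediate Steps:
m = ⅛ (m = 1/(6 + 2) = 1/8 = 1*(⅛) = ⅛ ≈ 0.12500)
(158 + (5 + 5/(-6))*m)² = (158 + (5 + 5/(-6))*(⅛))² = (158 + (5 + 5*(-⅙))*(⅛))² = (158 + (5 - ⅚)*(⅛))² = (158 + (25/6)*(⅛))² = (158 + 25/48)² = (7609/48)² = 57896881/2304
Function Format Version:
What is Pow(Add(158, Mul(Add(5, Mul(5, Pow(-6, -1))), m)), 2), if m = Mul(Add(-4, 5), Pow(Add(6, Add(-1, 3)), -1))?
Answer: Rational(57896881, 2304) ≈ 25129.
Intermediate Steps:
m = Rational(1, 8) (m = Mul(1, Pow(Add(6, 2), -1)) = Mul(1, Pow(8, -1)) = Mul(1, Rational(1, 8)) = Rational(1, 8) ≈ 0.12500)
Pow(Add(158, Mul(Add(5, Mul(5, Pow(-6, -1))), m)), 2) = Pow(Add(158, Mul(Add(5, Mul(5, Pow(-6, -1))), Rational(1, 8))), 2) = Pow(Add(158, Mul(Add(5, Mul(5, Rational(-1, 6))), Rational(1, 8))), 2) = Pow(Add(158, Mul(Add(5, Rational(-5, 6)), Rational(1, 8))), 2) = Pow(Add(158, Mul(Rational(25, 6), Rational(1, 8))), 2) = Pow(Add(158, Rational(25, 48)), 2) = Pow(Rational(7609, 48), 2) = Rational(57896881, 2304)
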